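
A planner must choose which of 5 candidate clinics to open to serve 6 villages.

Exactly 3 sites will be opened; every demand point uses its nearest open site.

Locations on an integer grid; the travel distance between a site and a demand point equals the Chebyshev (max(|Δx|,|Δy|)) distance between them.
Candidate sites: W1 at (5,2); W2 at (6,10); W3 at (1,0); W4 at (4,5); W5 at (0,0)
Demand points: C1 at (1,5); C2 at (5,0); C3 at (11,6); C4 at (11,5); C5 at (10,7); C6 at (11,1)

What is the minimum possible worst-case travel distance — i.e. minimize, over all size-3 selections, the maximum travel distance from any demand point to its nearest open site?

Open {W1, W2, W3}.
  Farthest demand point is C6 at travel distance 6 (to W1); all others are ≤ 6.
With {W1, W2, W4} the worst case is 6.
With {W1, W2, W5} the worst case is 6.
No size-3 selection achieves below 6.

6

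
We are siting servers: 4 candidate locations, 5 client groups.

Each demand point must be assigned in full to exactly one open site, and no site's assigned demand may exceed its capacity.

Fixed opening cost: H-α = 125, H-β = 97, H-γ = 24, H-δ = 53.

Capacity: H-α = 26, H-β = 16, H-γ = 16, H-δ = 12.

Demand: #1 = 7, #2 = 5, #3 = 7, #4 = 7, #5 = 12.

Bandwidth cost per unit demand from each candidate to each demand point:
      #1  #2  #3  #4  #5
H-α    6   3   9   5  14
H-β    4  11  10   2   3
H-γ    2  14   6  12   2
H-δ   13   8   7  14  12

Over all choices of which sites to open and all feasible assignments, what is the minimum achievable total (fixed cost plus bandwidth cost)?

Open {H-α, H-γ}; cheapest assignment that respects the capacities:
  H-α (cap 26, load 26): #1, #2, #3, #4 — cost 7×6 + 5×3 + 7×9 + 7×5 = 155
  H-γ (cap 16, load 12): #5 — cost 12×2 = 24
  Shipping 179, fixed 149 → total 328.
  Any other capacity-feasible assignment to {H-α, H-γ} ships for at least 179.
Compare {H-β, H-γ, H-δ}: its best feasible assignment gives total 329.
Compare {H-α, H-γ, H-δ}: its best feasible assignment gives total 367.
Every other set of open sites that can feasibly serve all demand totals ≥ 329 even under its best assignment. Minimum: 328.

328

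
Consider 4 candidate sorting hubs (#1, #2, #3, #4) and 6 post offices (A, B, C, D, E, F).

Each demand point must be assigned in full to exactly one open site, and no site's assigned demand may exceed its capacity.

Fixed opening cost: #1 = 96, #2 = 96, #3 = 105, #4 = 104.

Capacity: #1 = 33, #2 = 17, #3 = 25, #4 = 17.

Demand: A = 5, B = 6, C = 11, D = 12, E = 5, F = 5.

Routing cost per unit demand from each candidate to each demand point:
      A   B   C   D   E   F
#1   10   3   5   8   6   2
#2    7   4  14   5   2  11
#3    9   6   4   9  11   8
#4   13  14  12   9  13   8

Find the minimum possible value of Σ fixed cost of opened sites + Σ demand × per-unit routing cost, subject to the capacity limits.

395

Open {#1, #2}; cheapest assignment that respects the capacities:
  #1 (cap 33, load 27): A, B, C, F — cost 5×10 + 6×3 + 11×5 + 5×2 = 133
  #2 (cap 17, load 17): D, E — cost 12×5 + 5×2 = 70
  Shipping 203, fixed 192 → total 395.
  Any other capacity-feasible assignment to {#1, #2} ships for at least 203.
Compare {#1, #3}: its best feasible assignment gives total 444.
Compare {#1, #4}: its best feasible assignment gives total 471.
Every other set of open sites that can feasibly serve all demand totals ≥ 444 even under its best assignment. Minimum: 395.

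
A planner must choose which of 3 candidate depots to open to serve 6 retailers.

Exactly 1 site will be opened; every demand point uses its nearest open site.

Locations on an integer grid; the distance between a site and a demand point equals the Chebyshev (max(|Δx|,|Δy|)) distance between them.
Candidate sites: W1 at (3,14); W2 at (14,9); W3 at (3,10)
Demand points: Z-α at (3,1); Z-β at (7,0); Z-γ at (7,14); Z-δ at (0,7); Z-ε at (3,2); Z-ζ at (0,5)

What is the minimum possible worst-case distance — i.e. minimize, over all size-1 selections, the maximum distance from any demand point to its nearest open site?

Open {W3}.
  Farthest demand point is Z-β at distance 10 (to W3); all others are ≤ 10.
With {W1} the worst case is 14.
With {W2} the worst case is 14.
No size-1 selection achieves below 10.

10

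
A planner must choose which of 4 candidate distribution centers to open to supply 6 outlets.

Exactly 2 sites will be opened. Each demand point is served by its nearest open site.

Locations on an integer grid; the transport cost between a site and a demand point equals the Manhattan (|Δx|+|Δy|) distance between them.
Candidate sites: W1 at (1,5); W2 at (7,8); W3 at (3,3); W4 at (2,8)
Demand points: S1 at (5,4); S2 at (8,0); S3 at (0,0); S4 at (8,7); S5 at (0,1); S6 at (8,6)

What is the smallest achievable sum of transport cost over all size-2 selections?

Open {W2, W3}.
  S1→W3 3, S2→W3 8, S3→W3 6, S4→W2 2, S5→W3 5, S6→W2 3  ⇒ total 27.
Compare {W1, W2}: total 30.
Compare {W3, W4}: total 37.
No size-2 selection does better; minimum is 27.

27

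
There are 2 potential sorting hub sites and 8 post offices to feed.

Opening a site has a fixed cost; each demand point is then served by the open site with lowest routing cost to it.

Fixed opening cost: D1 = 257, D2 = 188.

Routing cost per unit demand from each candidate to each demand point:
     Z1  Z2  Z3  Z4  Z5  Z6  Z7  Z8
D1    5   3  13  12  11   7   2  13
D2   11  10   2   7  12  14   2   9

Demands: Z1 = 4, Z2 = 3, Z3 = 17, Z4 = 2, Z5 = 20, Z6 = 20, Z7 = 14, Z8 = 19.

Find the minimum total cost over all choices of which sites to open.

1029

Open {D2}: assign each demand point to its cheapest open site.
  Z1→D2 4×11=44, Z2→D2 3×10=30, Z3→D2 17×2=34, Z4→D2 2×7=14, Z5→D2 20×12=240, Z6→D2 20×14=280, Z7→D2 14×2=28, Z8→D2 19×9=171
  routing cost 841, fixed 188 → total 1029.
Compare {D1, D2}: routing cost 636 + fixed 445 = 1081.
Compare {D1}: routing cost 909 + fixed 257 = 1166.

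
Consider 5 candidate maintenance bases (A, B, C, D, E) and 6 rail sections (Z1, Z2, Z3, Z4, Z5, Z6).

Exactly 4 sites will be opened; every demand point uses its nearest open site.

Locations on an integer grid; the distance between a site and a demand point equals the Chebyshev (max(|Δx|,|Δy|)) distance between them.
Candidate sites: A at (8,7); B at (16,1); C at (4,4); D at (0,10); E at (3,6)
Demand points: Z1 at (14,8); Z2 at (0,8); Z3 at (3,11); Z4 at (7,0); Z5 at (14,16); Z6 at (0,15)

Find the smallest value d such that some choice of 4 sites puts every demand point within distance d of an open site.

Open {A, B, C, D}.
  Farthest demand point is Z5 at distance 9 (to A); all others are ≤ 9.
With {A, B, C, E} the worst case is 9.
With {A, B, D, E} the worst case is 9.
No size-4 selection achieves below 9.

9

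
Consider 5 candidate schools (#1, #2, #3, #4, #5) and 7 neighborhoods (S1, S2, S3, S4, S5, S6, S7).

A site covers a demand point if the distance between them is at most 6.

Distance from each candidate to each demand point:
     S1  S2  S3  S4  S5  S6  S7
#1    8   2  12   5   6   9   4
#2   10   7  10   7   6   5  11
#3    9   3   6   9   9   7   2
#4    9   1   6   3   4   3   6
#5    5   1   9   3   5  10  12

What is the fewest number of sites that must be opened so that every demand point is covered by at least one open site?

Coverage sets (demand points within 6 of each site):
  #1: {S2, S4, S5, S7}
  #2: {S5, S6}
  #3: {S2, S3, S7}
  #4: {S2, S3, S4, S5, S6, S7}
  #5: {S1, S2, S4, S5}
No single site covers all 7 demand points.
But {#4, #5} covers everything, so the minimum is 2.

2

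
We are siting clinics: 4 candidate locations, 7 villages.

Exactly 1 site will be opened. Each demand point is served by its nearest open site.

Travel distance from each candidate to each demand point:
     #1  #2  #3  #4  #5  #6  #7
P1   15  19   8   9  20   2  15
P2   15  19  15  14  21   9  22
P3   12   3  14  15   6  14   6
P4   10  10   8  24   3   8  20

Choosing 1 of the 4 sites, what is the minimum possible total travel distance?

Open {P3}.
  #1→P3 12, #2→P3 3, #3→P3 14, #4→P3 15, #5→P3 6, #6→P3 14, #7→P3 6  ⇒ total 70.
Compare {P4}: total 83.
Compare {P1}: total 88.
No size-1 selection does better; minimum is 70.

70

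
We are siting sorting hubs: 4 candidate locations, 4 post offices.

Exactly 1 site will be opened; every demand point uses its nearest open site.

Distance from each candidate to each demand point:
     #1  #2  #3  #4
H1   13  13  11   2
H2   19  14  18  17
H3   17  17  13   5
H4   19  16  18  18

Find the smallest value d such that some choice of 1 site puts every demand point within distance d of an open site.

Open {H1}.
  Farthest demand point is #1 at distance 13 (to H1); all others are ≤ 13.
With {H3} the worst case is 17.
With {H2} the worst case is 19.
No size-1 selection achieves below 13.

13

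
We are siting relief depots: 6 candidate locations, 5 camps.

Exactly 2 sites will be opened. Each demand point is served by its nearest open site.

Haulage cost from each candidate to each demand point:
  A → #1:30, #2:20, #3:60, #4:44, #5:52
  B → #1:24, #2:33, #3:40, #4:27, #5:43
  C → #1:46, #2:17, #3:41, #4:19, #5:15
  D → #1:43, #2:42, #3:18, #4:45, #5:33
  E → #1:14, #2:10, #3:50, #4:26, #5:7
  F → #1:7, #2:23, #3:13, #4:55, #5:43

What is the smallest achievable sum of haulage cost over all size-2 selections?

Open {E, F}.
  #1→F 7, #2→E 10, #3→F 13, #4→E 26, #5→E 7  ⇒ total 63.
Compare {C, F}: total 71.
Compare {D, E}: total 75.
No size-2 selection does better; minimum is 63.

63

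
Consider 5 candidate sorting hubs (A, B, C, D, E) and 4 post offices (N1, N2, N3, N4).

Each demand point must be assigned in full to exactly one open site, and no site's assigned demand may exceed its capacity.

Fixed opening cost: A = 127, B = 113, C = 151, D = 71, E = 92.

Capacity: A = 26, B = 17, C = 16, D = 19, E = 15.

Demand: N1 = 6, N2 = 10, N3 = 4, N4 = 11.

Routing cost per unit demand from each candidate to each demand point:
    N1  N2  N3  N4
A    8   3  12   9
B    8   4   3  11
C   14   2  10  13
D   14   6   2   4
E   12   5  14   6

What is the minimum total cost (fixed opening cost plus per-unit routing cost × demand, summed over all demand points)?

324

Open {B, D}; cheapest assignment that respects the capacities:
  B (cap 17, load 16): N1, N2 — cost 6×8 + 10×4 = 88
  D (cap 19, load 15): N3, N4 — cost 4×2 + 11×4 = 52
  Shipping 140, fixed 184 → total 324.
  Any other capacity-feasible assignment to {B, D} ships for at least 140.
Compare {A, D}: its best feasible assignment gives total 328.
Compare {C, D}: its best feasible assignment gives total 378.
Every other set of open sites that can feasibly serve all demand totals ≥ 328 even under its best assignment. Minimum: 324.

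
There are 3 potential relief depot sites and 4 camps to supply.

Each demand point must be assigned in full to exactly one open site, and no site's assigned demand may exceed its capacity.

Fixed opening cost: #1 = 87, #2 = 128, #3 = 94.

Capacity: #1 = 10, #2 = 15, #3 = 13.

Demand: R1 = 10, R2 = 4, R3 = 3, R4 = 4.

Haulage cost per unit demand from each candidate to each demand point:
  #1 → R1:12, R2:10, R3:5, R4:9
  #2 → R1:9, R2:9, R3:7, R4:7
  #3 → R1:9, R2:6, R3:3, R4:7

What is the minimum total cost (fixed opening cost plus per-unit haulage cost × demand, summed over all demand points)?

356

Open {#1, #3}; cheapest assignment that respects the capacities:
  #1 (cap 10, load 8): R2, R4 — cost 4×10 + 4×9 = 76
  #3 (cap 13, load 13): R1, R3 — cost 10×9 + 3×3 = 99
  Shipping 175, fixed 181 → total 356.
  Any other capacity-feasible assignment to {#1, #3} ships for at least 175.
Compare {#2, #3}: its best feasible assignment gives total 373.
Compare {#1, #2}: its best feasible assignment gives total 388.
Every other set of open sites that can feasibly serve all demand totals ≥ 373 even under its best assignment. Minimum: 356.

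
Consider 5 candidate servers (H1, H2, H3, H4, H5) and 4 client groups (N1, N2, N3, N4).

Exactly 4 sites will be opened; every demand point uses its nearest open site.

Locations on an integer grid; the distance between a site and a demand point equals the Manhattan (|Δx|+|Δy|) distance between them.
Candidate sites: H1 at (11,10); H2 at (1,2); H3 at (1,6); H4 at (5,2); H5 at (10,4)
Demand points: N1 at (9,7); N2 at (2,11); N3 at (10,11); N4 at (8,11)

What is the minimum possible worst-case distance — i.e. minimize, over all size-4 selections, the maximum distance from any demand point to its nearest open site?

6

Open {H1, H2, H3, H4}.
  Farthest demand point is N2 at distance 6 (to H3); all others are ≤ 6.
With {H1, H2, H3, H5} the worst case is 6.
With {H1, H3, H4, H5} the worst case is 6.
No size-4 selection achieves below 6.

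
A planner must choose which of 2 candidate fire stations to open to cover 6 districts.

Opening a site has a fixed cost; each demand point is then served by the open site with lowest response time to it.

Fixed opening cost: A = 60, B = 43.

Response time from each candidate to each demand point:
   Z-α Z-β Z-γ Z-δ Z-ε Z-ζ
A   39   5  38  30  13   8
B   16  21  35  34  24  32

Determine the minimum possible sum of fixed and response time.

Open {A}: assign each demand point to its cheapest open site.
  Z-α→A 39, Z-β→A 5, Z-γ→A 38, Z-δ→A 30, Z-ε→A 13, Z-ζ→A 8
  response time 133, fixed 60 → total 193.
Compare {B}: response time 162 + fixed 43 = 205.
Compare {A, B}: response time 107 + fixed 103 = 210.

193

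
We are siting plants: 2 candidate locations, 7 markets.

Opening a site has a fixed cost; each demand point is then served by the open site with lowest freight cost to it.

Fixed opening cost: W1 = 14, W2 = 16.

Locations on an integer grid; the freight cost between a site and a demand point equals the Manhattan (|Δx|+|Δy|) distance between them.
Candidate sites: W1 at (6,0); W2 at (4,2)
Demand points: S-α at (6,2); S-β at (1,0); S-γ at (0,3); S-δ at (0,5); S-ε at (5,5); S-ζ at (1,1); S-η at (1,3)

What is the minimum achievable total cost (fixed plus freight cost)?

47

Open {W2}: assign each demand point to its cheapest open site.
  S-α→W2 2, S-β→W2 5, S-γ→W2 5, S-δ→W2 7, S-ε→W2 4, S-ζ→W2 4, S-η→W2 4
  freight cost 31, fixed 16 → total 47.
Compare {W1}: freight cost 47 + fixed 14 = 61.
Compare {W1, W2}: freight cost 31 + fixed 30 = 61.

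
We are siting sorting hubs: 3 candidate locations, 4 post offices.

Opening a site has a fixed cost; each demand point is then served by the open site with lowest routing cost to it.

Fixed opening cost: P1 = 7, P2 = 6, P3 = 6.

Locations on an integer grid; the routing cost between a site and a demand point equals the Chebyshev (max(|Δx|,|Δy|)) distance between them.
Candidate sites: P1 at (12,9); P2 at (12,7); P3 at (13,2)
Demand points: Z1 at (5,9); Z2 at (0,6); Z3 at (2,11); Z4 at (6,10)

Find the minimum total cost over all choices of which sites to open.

Open {P2}: assign each demand point to its cheapest open site.
  Z1→P2 7, Z2→P2 12, Z3→P2 10, Z4→P2 6
  routing cost 35, fixed 6 → total 41.
Compare {P1}: routing cost 35 + fixed 7 = 42.
Compare {P3}: routing cost 40 + fixed 6 = 46.
Compare {P2, P3}: routing cost 35 + fixed 12 = 47.
All other subsets cost ≥ 42. Minimum total cost: 41.

41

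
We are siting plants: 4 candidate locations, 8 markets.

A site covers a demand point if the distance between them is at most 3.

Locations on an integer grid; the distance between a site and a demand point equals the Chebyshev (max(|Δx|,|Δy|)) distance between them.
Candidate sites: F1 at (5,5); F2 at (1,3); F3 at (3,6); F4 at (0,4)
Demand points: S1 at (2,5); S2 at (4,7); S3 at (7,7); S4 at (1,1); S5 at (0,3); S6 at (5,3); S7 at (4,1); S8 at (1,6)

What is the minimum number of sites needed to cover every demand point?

Coverage sets (demand points within 3 of each site):
  F1: {S1, S2, S3, S6}
  F2: {S1, S4, S5, S7, S8}
  F3: {S1, S2, S5, S6, S8}
  F4: {S1, S4, S5, S8}
No single site covers all 8 demand points.
But {F1, F2} covers everything, so the minimum is 2.

2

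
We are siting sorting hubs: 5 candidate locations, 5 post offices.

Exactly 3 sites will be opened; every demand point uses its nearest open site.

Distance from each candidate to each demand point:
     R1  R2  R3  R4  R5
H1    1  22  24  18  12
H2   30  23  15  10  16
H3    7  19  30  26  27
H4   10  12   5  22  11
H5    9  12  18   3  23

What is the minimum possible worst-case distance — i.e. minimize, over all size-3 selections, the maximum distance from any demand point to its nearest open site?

12

Open {H1, H2, H4}.
  Farthest demand point is R2 at distance 12 (to H4); all others are ≤ 12.
With {H1, H4, H5} the worst case is 12.
With {H2, H3, H4} the worst case is 12.
No size-3 selection achieves below 12.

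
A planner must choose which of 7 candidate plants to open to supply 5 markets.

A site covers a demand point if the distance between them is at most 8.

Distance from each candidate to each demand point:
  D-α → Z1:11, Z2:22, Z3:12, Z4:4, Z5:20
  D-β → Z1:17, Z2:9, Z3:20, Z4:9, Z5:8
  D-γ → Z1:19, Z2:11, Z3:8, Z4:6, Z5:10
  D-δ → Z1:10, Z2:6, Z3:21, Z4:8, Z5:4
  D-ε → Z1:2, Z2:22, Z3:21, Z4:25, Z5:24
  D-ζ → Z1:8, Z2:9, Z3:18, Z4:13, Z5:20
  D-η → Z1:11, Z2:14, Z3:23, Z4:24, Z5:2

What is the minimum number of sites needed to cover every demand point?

Coverage sets (demand points within 8 of each site):
  D-α: {Z4}
  D-β: {Z5}
  D-γ: {Z3, Z4}
  D-δ: {Z2, Z4, Z5}
  D-ε: {Z1}
  D-ζ: {Z1}
  D-η: {Z5}
No 2 sites suffice: every size-2 union leaves at least one demand point uncovered.
But {D-γ, D-δ, D-ε} covers everything, so the minimum is 3.

3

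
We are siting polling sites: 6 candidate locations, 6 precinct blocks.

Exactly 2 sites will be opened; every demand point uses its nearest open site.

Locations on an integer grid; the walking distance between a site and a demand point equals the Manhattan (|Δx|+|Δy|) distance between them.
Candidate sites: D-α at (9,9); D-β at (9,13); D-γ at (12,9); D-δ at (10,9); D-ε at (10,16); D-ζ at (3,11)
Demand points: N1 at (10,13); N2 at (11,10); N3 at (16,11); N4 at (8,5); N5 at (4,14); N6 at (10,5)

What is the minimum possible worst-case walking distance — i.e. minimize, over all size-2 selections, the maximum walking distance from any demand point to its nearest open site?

Open {D-β, D-γ}.
  Farthest demand point is N4 at walking distance 8 (to D-γ); all others are ≤ 8.
With {D-β, D-δ} the worst case is 8.
With {D-γ, D-ε} the worst case is 8.
No size-2 selection achieves below 8.

8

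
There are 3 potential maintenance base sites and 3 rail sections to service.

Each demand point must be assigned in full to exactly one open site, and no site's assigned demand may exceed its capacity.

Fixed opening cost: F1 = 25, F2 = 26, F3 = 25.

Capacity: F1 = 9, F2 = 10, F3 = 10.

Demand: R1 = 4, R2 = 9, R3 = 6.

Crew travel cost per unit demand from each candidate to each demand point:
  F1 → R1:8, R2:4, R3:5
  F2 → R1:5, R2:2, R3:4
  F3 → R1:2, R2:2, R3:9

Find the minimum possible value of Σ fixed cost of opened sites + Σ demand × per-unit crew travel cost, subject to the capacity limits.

113

Open {F2, F3}; cheapest assignment that respects the capacities:
  F2 (cap 10, load 10): R1, R3 — cost 4×5 + 6×4 = 44
  F3 (cap 10, load 9): R2 — cost 9×2 = 18
  Shipping 62, fixed 51 → total 113.
  Any other capacity-feasible assignment to {F2, F3} ships for at least 62.
Compare {F1, F2}: its best feasible assignment gives total 131.
Compare {F1, F2, F3}: its best feasible assignment gives total 132.
Every other set of open sites that can feasibly serve all demand totals ≥ 131 even under its best assignment. Minimum: 113.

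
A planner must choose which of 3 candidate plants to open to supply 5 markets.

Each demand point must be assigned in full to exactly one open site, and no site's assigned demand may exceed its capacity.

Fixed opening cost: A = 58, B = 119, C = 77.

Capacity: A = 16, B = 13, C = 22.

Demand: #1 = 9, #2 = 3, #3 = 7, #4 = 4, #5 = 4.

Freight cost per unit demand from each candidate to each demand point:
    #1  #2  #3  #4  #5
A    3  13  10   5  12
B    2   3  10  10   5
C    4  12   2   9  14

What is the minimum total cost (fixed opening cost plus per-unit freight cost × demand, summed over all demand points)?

Open {A, C}; cheapest assignment that respects the capacities:
  A (cap 16, load 13): #1, #4 — cost 9×3 + 4×5 = 47
  C (cap 22, load 14): #2, #3, #5 — cost 3×12 + 7×2 + 4×14 = 106
  Shipping 153, fixed 135 → total 288.
  Any other capacity-feasible assignment to {A, C} ships for at least 153.
Compare {B, C}: its best feasible assignment gives total 311.
Compare {A, B}: its best feasible assignment gives total 342.
Every other set of open sites that can feasibly serve all demand totals ≥ 311 even under its best assignment. Minimum: 288.

288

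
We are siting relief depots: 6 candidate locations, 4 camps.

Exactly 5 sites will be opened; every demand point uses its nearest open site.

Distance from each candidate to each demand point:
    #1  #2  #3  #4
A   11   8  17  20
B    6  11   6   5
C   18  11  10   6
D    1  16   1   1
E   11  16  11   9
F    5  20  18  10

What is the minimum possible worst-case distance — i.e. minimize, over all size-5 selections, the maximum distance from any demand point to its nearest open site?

Open {A, B, C, D, E}.
  Farthest demand point is #2 at distance 8 (to A); all others are ≤ 8.
With {A, B, C, D, F} the worst case is 8.
With {A, B, C, E, F} the worst case is 8.
No size-5 selection achieves below 8.

8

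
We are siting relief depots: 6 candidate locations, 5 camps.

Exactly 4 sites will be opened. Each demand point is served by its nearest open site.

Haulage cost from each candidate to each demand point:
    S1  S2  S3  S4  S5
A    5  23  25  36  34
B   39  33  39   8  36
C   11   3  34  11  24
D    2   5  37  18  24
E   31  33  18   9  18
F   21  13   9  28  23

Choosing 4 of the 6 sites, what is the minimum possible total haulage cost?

41

Open {C, D, E, F}.
  S1→D 2, S2→C 3, S3→F 9, S4→E 9, S5→E 18  ⇒ total 41.
Compare {B, D, E, F}: total 42.
Compare {A, D, E, F}: total 43.
No size-4 selection does better; minimum is 41.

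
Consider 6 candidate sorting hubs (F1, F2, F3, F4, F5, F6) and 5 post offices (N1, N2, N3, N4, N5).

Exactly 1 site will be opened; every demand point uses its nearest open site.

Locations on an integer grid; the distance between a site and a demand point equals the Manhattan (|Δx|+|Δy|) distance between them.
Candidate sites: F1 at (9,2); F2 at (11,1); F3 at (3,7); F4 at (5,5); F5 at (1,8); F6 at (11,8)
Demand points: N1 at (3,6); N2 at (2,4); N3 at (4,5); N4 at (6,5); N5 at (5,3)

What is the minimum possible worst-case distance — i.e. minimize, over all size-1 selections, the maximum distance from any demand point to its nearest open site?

4

Open {F4}.
  Farthest demand point is N2 at distance 4 (to F4); all others are ≤ 4.
With {F3} the worst case is 6.
With {F5} the worst case is 9.
No size-1 selection achieves below 4.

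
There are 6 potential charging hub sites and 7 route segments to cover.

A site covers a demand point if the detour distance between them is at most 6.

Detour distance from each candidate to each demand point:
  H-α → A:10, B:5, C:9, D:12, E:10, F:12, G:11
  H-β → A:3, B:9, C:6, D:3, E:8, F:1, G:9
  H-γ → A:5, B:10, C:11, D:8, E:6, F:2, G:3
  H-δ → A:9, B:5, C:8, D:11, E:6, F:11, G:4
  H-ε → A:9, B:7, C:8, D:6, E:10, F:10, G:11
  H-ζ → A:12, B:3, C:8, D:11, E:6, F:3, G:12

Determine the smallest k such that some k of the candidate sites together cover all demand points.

2

Coverage sets (demand points within 6 of each site):
  H-α: {B}
  H-β: {A, C, D, F}
  H-γ: {A, E, F, G}
  H-δ: {B, E, G}
  H-ε: {D}
  H-ζ: {B, E, F}
No single site covers all 7 demand points.
But {H-β, H-δ} covers everything, so the minimum is 2.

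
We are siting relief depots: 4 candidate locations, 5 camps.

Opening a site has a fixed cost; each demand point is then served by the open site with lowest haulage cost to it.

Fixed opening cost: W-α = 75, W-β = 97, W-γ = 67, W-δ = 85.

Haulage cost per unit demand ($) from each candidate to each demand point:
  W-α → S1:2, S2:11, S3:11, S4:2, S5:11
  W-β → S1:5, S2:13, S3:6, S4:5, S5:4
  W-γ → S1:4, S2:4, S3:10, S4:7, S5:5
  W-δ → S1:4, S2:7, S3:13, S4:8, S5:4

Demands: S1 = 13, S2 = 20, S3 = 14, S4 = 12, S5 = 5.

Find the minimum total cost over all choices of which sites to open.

Open {W-α, W-γ}: assign each demand point to its cheapest open site.
  S1→W-α 13×2=26, S2→W-γ 20×4=80, S3→W-γ 14×10=140, S4→W-α 12×2=24, S5→W-γ 5×5=25
  haulage cost 295, fixed 142 → total 437.
Compare {W-γ}: haulage cost 381 + fixed 67 = 448.
Compare {W-β, W-γ}: haulage cost 296 + fixed 164 = 460.
Compare {W-α, W-β, W-γ}: haulage cost 234 + fixed 239 = 473.
All other subsets cost ≥ 448. Minimum total cost: 437.

437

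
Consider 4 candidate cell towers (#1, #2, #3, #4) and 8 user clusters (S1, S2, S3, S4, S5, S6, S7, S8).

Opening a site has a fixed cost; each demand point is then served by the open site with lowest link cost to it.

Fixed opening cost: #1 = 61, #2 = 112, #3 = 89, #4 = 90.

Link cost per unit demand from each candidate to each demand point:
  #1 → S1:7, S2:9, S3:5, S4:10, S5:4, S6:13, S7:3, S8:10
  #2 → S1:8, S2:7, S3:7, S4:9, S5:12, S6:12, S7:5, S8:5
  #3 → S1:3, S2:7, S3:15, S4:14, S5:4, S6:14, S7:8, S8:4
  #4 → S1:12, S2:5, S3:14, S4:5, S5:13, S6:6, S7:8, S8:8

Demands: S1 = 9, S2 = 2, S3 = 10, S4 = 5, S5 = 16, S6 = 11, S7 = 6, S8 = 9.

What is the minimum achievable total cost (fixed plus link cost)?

Open {#1, #4}: assign each demand point to its cheapest open site.
  S1→#1 9×7=63, S2→#4 2×5=10, S3→#1 10×5=50, S4→#4 5×5=25, S5→#1 16×4=64, S6→#4 11×6=66, S7→#1 6×3=18, S8→#4 9×8=72
  link cost 368, fixed 151 → total 519.
Compare {#1, #3, #4}: link cost 296 + fixed 240 = 536.
Compare {#1, #3}: link cost 402 + fixed 150 = 552.
Compare {#1}: link cost 496 + fixed 61 = 557.
All other subsets cost ≥ 536. Minimum total cost: 519.

519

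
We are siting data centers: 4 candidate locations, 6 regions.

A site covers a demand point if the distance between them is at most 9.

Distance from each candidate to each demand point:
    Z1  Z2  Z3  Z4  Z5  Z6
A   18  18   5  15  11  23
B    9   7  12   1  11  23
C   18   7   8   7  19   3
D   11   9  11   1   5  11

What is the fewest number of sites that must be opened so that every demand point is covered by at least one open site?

3

Coverage sets (demand points within 9 of each site):
  A: {Z3}
  B: {Z1, Z2, Z4}
  C: {Z2, Z3, Z4, Z6}
  D: {Z2, Z4, Z5}
No 2 sites suffice: every size-2 union leaves at least one demand point uncovered.
But {B, C, D} covers everything, so the minimum is 3.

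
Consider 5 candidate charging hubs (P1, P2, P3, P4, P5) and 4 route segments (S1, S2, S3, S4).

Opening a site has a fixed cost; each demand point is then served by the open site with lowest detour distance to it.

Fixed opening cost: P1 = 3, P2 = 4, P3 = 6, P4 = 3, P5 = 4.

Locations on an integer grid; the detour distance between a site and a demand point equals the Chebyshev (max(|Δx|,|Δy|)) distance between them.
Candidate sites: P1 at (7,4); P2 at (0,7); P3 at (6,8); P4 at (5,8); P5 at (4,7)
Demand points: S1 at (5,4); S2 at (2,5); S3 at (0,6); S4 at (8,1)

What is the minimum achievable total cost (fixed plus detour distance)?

15

Open {P1, P2}: assign each demand point to its cheapest open site.
  S1→P1 2, S2→P2 2, S3→P2 1, S4→P1 3
  detour distance 8, fixed 7 → total 15.
Compare {P1, P5}: detour distance 11 + fixed 7 = 18.
Compare {P1, P2, P4}: detour distance 8 + fixed 10 = 18.
Compare {P5}: detour distance 15 + fixed 4 = 19.
All other subsets cost ≥ 18. Minimum total cost: 15.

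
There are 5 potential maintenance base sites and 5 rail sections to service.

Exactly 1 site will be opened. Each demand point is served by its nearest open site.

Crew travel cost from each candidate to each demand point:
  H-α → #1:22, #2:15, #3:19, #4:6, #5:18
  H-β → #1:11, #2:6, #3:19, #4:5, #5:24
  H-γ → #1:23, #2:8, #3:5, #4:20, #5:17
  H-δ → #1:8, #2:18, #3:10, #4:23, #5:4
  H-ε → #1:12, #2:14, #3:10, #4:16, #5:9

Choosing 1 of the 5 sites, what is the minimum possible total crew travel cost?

61

Open {H-ε}.
  #1→H-ε 12, #2→H-ε 14, #3→H-ε 10, #4→H-ε 16, #5→H-ε 9  ⇒ total 61.
Compare {H-δ}: total 63.
Compare {H-β}: total 65.
No size-1 selection does better; minimum is 61.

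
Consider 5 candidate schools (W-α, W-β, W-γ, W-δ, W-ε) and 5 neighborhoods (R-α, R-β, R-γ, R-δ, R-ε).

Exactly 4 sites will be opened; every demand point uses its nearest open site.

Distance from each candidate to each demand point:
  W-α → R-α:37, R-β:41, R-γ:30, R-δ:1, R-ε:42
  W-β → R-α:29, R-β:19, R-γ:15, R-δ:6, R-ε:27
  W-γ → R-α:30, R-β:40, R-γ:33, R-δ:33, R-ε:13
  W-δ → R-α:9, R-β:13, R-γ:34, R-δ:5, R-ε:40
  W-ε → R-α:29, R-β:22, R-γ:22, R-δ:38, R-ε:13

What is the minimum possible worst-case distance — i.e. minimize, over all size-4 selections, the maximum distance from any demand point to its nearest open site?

15

Open {W-α, W-β, W-γ, W-δ}.
  Farthest demand point is R-γ at distance 15 (to W-β); all others are ≤ 15.
With {W-α, W-β, W-δ, W-ε} the worst case is 15.
With {W-β, W-γ, W-δ, W-ε} the worst case is 15.
No size-4 selection achieves below 15.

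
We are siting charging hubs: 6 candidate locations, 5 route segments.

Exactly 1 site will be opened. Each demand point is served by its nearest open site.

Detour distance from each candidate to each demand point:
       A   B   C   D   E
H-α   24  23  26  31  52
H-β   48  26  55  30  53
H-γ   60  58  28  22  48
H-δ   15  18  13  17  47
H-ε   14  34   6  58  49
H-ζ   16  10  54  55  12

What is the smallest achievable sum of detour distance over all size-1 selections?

110

Open {H-δ}.
  A→H-δ 15, B→H-δ 18, C→H-δ 13, D→H-δ 17, E→H-δ 47  ⇒ total 110.
Compare {H-ζ}: total 147.
Compare {H-α}: total 156.
No size-1 selection does better; minimum is 110.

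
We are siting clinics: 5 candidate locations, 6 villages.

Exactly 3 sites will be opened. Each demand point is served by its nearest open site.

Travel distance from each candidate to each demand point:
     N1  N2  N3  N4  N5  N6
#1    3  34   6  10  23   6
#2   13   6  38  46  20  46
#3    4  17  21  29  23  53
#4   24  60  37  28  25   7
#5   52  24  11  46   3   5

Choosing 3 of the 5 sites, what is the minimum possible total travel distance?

Open {#1, #2, #5}.
  N1→#1 3, N2→#2 6, N3→#1 6, N4→#1 10, N5→#5 3, N6→#5 5  ⇒ total 33.
Compare {#1, #3, #5}: total 44.
Compare {#1, #2, #3}: total 51.
No size-3 selection does better; minimum is 33.

33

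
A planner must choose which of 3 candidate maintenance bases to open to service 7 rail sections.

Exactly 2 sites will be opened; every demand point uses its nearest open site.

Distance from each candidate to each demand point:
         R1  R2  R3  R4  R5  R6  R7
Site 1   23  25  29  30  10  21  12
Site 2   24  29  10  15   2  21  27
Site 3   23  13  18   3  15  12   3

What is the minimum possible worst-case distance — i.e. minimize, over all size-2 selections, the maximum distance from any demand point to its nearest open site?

23

Open {Site 1, Site 3}.
  Farthest demand point is R1 at distance 23 (to Site 1); all others are ≤ 23.
With {Site 2, Site 3} the worst case is 23.
With {Site 1, Site 2} the worst case is 25.
No size-2 selection achieves below 23.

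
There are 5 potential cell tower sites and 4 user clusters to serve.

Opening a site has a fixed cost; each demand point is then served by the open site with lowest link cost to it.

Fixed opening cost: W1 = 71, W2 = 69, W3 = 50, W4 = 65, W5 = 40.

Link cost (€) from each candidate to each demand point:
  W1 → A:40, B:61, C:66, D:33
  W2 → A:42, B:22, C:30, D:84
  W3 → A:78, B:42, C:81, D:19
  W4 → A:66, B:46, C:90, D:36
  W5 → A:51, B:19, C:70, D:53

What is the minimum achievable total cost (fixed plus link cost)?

Open {W2, W3}: assign each demand point to its cheapest open site.
  A→W2 42, B→W2 22, C→W2 30, D→W3 19
  link cost 113, fixed 119 → total 232.
Compare {W5}: link cost 193 + fixed 40 = 233.
Compare {W2}: link cost 178 + fixed 69 = 247.
Compare {W3, W5}: link cost 159 + fixed 90 = 249.
All other subsets cost ≥ 233. Minimum total cost: 232.

232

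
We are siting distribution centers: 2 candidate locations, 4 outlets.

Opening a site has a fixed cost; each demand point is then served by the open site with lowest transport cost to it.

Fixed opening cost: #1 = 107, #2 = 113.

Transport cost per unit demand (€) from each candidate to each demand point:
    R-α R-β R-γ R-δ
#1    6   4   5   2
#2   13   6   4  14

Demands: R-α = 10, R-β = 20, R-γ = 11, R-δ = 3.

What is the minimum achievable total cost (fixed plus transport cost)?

Open {#1}: assign each demand point to its cheapest open site.
  R-α→#1 10×6=60, R-β→#1 20×4=80, R-γ→#1 11×5=55, R-δ→#1 3×2=6
  transport cost 201, fixed 107 → total 308.
Compare {#1, #2}: transport cost 190 + fixed 220 = 410.
Compare {#2}: transport cost 336 + fixed 113 = 449.

308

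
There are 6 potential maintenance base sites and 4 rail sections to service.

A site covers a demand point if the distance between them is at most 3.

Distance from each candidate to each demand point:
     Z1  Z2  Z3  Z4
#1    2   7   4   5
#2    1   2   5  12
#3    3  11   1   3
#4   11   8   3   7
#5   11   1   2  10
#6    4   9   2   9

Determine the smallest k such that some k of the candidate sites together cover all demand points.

Coverage sets (demand points within 3 of each site):
  #1: {Z1}
  #2: {Z1, Z2}
  #3: {Z1, Z3, Z4}
  #4: {Z3}
  #5: {Z2, Z3}
  #6: {Z3}
No single site covers all 4 demand points.
But {#2, #3} covers everything, so the minimum is 2.

2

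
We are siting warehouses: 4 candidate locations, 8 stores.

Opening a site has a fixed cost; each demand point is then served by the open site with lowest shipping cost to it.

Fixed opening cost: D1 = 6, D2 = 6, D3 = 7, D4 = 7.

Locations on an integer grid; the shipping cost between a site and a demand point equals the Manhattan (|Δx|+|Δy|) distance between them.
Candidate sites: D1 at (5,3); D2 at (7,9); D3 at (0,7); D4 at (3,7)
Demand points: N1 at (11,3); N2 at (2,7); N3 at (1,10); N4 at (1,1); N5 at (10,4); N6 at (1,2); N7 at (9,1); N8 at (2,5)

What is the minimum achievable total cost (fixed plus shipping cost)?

Open {D1, D4}: assign each demand point to its cheapest open site.
  N1→D1 6, N2→D4 1, N3→D4 5, N4→D1 6, N5→D1 6, N6→D1 5, N7→D1 6, N8→D4 3
  shipping cost 38, fixed 13 → total 51.
Compare {D1, D3}: shipping cost 39 + fixed 13 = 52.
Compare {D1, D2, D4}: shipping cost 38 + fixed 19 = 57.
Compare {D1, D3, D4}: shipping cost 37 + fixed 20 = 57.
All other subsets cost ≥ 52. Minimum total cost: 51.

51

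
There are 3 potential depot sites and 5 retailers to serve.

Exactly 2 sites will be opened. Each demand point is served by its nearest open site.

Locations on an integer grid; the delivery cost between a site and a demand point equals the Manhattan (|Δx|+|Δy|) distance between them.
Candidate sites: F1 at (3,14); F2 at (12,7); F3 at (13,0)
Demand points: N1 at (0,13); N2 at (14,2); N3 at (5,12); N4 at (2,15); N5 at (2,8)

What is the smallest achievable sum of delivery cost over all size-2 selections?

20

Open {F1, F3}.
  N1→F1 4, N2→F3 3, N3→F1 4, N4→F1 2, N5→F1 7  ⇒ total 20.
Compare {F1, F2}: total 24.
Compare {F2, F3}: total 62.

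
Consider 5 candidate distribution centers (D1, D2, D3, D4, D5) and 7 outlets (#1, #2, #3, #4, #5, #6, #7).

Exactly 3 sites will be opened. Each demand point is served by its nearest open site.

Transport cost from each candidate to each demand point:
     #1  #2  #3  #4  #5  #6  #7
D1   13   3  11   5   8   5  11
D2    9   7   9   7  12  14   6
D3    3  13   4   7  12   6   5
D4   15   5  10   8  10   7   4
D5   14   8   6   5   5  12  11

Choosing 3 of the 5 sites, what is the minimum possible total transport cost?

Open {D1, D3, D5}.
  #1→D3 3, #2→D1 3, #3→D3 4, #4→D1 5, #5→D5 5, #6→D1 5, #7→D3 5  ⇒ total 30.
Compare {D1, D3, D4}: total 32.
Compare {D3, D4, D5}: total 32.
No size-3 selection does better; minimum is 30.

30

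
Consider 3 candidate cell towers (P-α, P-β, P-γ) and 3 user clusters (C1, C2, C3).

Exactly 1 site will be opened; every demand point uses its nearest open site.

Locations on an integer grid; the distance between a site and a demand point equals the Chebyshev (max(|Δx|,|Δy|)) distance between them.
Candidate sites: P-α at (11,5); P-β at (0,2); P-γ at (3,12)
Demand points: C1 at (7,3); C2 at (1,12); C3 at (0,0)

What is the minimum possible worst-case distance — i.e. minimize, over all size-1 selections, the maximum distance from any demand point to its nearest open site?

10

Open {P-β}.
  Farthest demand point is C2 at distance 10 (to P-β); all others are ≤ 10.
With {P-α} the worst case is 11.
With {P-γ} the worst case is 12.
No size-1 selection achieves below 10.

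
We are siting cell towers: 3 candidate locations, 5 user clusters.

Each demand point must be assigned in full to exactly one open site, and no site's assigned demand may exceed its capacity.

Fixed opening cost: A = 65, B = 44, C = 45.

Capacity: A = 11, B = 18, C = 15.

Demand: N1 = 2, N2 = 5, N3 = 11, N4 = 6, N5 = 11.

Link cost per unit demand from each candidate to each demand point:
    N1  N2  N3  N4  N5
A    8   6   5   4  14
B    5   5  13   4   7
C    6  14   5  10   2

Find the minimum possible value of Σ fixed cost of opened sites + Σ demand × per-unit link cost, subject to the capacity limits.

Open {A, B, C}; cheapest assignment that respects the capacities:
  A (cap 11, load 11): N3 — cost 11×5 = 55
  B (cap 18, load 13): N1, N2, N4 — cost 2×5 + 5×5 + 6×4 = 59
  C (cap 15, load 11): N5 — cost 11×2 = 22
  Shipping 136, fixed 154 → total 290.
  Any other capacity-feasible assignment to {A, B, C} ships for at least 136.
Total demand is 35 and no other set of sites has combined capacity ≥ 35, so {A, B, C} is the only feasible choice of open sites. Minimum: 290.

290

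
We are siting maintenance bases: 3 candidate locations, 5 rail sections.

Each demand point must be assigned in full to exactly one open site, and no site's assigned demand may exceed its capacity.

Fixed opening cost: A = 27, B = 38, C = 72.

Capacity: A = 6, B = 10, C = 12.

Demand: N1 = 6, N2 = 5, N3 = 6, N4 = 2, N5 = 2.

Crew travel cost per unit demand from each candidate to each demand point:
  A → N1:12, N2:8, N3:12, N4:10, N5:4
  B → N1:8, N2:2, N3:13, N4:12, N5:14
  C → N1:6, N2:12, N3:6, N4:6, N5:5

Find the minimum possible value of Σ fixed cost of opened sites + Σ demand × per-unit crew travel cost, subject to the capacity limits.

244

Open {B, C}; cheapest assignment that respects the capacities:
  B (cap 10, load 9): N2, N4, N5 — cost 5×2 + 2×12 + 2×14 = 62
  C (cap 12, load 12): N1, N3 — cost 6×6 + 6×6 = 72
  Shipping 134, fixed 110 → total 244.
  Any other capacity-feasible assignment to {B, C} ships for at least 134.
Compare {A, B, C}: its best feasible assignment gives total 247.
Every other set of open sites that can feasibly serve all demand totals ≥ 247 even under its best assignment. Minimum: 244.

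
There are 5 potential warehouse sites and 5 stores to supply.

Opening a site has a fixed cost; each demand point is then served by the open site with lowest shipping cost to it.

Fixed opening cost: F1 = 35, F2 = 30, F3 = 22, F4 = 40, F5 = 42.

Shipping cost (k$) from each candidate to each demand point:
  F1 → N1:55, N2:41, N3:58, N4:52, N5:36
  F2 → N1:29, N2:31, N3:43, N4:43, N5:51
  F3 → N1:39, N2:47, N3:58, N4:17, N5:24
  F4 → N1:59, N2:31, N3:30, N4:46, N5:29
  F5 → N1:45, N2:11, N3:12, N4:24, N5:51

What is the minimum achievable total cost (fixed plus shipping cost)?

167

Open {F3, F5}: assign each demand point to its cheapest open site.
  N1→F3 39, N2→F5 11, N3→F5 12, N4→F3 17, N5→F3 24
  shipping cost 103, fixed 64 → total 167.
Compare {F5}: shipping cost 143 + fixed 42 = 185.
Compare {F2, F3, F5}: shipping cost 93 + fixed 94 = 187.
Compare {F2, F3}: shipping cost 144 + fixed 52 = 196.
All other subsets cost ≥ 185. Minimum total cost: 167.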